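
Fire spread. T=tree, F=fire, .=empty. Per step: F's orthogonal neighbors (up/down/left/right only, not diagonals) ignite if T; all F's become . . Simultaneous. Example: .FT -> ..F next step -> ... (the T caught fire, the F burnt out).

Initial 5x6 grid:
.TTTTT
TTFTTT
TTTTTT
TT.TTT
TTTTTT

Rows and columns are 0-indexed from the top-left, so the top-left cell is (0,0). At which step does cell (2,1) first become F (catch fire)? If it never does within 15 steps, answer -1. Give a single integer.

Step 1: cell (2,1)='T' (+4 fires, +1 burnt)
Step 2: cell (2,1)='F' (+6 fires, +4 burnt)
  -> target ignites at step 2
Step 3: cell (2,1)='.' (+6 fires, +6 burnt)
Step 4: cell (2,1)='.' (+6 fires, +6 burnt)
Step 5: cell (2,1)='.' (+4 fires, +6 burnt)
Step 6: cell (2,1)='.' (+1 fires, +4 burnt)
Step 7: cell (2,1)='.' (+0 fires, +1 burnt)
  fire out at step 7

2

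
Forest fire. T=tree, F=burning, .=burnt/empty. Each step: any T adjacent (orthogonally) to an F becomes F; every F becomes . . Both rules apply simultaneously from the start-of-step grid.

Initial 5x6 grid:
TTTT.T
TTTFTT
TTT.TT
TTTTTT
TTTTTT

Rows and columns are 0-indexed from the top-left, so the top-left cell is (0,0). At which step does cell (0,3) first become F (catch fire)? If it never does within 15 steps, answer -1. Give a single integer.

Step 1: cell (0,3)='F' (+3 fires, +1 burnt)
  -> target ignites at step 1
Step 2: cell (0,3)='.' (+5 fires, +3 burnt)
Step 3: cell (0,3)='.' (+7 fires, +5 burnt)
Step 4: cell (0,3)='.' (+7 fires, +7 burnt)
Step 5: cell (0,3)='.' (+4 fires, +7 burnt)
Step 6: cell (0,3)='.' (+1 fires, +4 burnt)
Step 7: cell (0,3)='.' (+0 fires, +1 burnt)
  fire out at step 7

1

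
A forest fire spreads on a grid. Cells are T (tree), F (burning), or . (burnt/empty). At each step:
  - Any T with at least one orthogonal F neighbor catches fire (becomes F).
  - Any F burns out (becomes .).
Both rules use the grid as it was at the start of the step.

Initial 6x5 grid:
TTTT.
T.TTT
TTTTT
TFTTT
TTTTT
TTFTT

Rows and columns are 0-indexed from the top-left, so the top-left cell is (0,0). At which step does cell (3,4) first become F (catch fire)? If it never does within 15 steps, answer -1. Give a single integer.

Step 1: cell (3,4)='T' (+7 fires, +2 burnt)
Step 2: cell (3,4)='T' (+7 fires, +7 burnt)
Step 3: cell (3,4)='F' (+5 fires, +7 burnt)
  -> target ignites at step 3
Step 4: cell (3,4)='.' (+4 fires, +5 burnt)
Step 5: cell (3,4)='.' (+3 fires, +4 burnt)
Step 6: cell (3,4)='.' (+0 fires, +3 burnt)
  fire out at step 6

3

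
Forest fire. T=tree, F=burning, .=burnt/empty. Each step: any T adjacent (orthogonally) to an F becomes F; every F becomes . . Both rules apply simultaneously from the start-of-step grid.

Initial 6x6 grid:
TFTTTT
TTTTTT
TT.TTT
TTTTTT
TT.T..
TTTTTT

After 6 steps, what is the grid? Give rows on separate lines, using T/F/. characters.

Step 1: 3 trees catch fire, 1 burn out
  F.FTTT
  TFTTTT
  TT.TTT
  TTTTTT
  TT.T..
  TTTTTT
Step 2: 4 trees catch fire, 3 burn out
  ...FTT
  F.FTTT
  TF.TTT
  TTTTTT
  TT.T..
  TTTTTT
Step 3: 4 trees catch fire, 4 burn out
  ....FT
  ...FTT
  F..TTT
  TFTTTT
  TT.T..
  TTTTTT
Step 4: 6 trees catch fire, 4 burn out
  .....F
  ....FT
  ...FTT
  F.FTTT
  TF.T..
  TTTTTT
Step 5: 5 trees catch fire, 6 burn out
  ......
  .....F
  ....FT
  ...FTT
  F..T..
  TFTTTT
Step 6: 5 trees catch fire, 5 burn out
  ......
  ......
  .....F
  ....FT
  ...F..
  F.FTTT

......
......
.....F
....FT
...F..
F.FTTT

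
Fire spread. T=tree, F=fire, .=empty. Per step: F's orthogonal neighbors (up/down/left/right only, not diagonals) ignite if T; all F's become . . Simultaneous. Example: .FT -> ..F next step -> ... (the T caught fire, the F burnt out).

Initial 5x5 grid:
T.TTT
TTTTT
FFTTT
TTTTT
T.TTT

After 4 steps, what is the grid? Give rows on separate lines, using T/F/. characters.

Step 1: 5 trees catch fire, 2 burn out
  T.TTT
  FFTTT
  ..FTT
  FFTTT
  T.TTT
Step 2: 5 trees catch fire, 5 burn out
  F.TTT
  ..FTT
  ...FT
  ..FTT
  F.TTT
Step 3: 5 trees catch fire, 5 burn out
  ..FTT
  ...FT
  ....F
  ...FT
  ..FTT
Step 4: 4 trees catch fire, 5 burn out
  ...FT
  ....F
  .....
  ....F
  ...FT

...FT
....F
.....
....F
...FT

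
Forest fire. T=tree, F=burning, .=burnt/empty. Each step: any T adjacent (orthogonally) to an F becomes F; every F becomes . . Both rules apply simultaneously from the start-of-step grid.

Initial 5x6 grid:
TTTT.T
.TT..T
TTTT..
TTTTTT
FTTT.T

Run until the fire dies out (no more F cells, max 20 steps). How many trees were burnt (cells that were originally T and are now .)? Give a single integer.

Answer: 20

Derivation:
Step 1: +2 fires, +1 burnt (F count now 2)
Step 2: +3 fires, +2 burnt (F count now 3)
Step 3: +3 fires, +3 burnt (F count now 3)
Step 4: +3 fires, +3 burnt (F count now 3)
Step 5: +4 fires, +3 burnt (F count now 4)
Step 6: +3 fires, +4 burnt (F count now 3)
Step 7: +2 fires, +3 burnt (F count now 2)
Step 8: +0 fires, +2 burnt (F count now 0)
Fire out after step 8
Initially T: 22, now '.': 28
Total burnt (originally-T cells now '.'): 20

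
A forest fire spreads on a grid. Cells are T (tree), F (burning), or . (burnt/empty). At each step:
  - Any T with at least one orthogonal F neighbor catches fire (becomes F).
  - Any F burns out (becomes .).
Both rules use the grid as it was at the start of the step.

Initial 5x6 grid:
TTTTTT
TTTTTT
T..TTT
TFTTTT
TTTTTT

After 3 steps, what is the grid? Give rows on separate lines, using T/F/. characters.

Step 1: 3 trees catch fire, 1 burn out
  TTTTTT
  TTTTTT
  T..TTT
  F.FTTT
  TFTTTT
Step 2: 4 trees catch fire, 3 burn out
  TTTTTT
  TTTTTT
  F..TTT
  ...FTT
  F.FTTT
Step 3: 4 trees catch fire, 4 burn out
  TTTTTT
  FTTTTT
  ...FTT
  ....FT
  ...FTT

TTTTTT
FTTTTT
...FTT
....FT
...FTT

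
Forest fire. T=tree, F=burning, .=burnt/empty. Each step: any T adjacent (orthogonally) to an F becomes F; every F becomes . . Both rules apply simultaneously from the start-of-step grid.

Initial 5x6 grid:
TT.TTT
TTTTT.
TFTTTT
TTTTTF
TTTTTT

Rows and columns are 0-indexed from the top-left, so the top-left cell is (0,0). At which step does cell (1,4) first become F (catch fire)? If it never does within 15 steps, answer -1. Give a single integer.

Step 1: cell (1,4)='T' (+7 fires, +2 burnt)
Step 2: cell (1,4)='T' (+10 fires, +7 burnt)
Step 3: cell (1,4)='F' (+6 fires, +10 burnt)
  -> target ignites at step 3
Step 4: cell (1,4)='.' (+2 fires, +6 burnt)
Step 5: cell (1,4)='.' (+1 fires, +2 burnt)
Step 6: cell (1,4)='.' (+0 fires, +1 burnt)
  fire out at step 6

3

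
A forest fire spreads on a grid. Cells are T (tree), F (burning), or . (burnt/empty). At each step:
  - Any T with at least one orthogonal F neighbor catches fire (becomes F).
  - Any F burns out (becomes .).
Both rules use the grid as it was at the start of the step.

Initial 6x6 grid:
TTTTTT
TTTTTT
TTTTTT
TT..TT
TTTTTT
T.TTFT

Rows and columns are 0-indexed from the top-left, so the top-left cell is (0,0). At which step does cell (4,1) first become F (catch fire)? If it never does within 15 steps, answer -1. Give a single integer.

Step 1: cell (4,1)='T' (+3 fires, +1 burnt)
Step 2: cell (4,1)='T' (+4 fires, +3 burnt)
Step 3: cell (4,1)='T' (+3 fires, +4 burnt)
Step 4: cell (4,1)='F' (+4 fires, +3 burnt)
  -> target ignites at step 4
Step 5: cell (4,1)='.' (+6 fires, +4 burnt)
Step 6: cell (4,1)='.' (+6 fires, +6 burnt)
Step 7: cell (4,1)='.' (+3 fires, +6 burnt)
Step 8: cell (4,1)='.' (+2 fires, +3 burnt)
Step 9: cell (4,1)='.' (+1 fires, +2 burnt)
Step 10: cell (4,1)='.' (+0 fires, +1 burnt)
  fire out at step 10

4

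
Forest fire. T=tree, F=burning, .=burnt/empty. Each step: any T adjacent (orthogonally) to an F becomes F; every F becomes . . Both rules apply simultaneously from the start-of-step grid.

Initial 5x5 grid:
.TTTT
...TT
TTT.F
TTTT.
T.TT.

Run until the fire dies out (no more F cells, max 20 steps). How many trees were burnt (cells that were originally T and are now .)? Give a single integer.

Step 1: +1 fires, +1 burnt (F count now 1)
Step 2: +2 fires, +1 burnt (F count now 2)
Step 3: +1 fires, +2 burnt (F count now 1)
Step 4: +1 fires, +1 burnt (F count now 1)
Step 5: +1 fires, +1 burnt (F count now 1)
Step 6: +0 fires, +1 burnt (F count now 0)
Fire out after step 6
Initially T: 16, now '.': 15
Total burnt (originally-T cells now '.'): 6

Answer: 6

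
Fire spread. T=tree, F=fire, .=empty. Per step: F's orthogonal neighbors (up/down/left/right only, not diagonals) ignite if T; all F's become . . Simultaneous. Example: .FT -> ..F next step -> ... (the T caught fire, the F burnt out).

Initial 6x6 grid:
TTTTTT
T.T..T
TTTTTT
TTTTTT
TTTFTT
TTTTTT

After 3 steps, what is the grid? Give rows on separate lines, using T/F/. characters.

Step 1: 4 trees catch fire, 1 burn out
  TTTTTT
  T.T..T
  TTTTTT
  TTTFTT
  TTF.FT
  TTTFTT
Step 2: 7 trees catch fire, 4 burn out
  TTTTTT
  T.T..T
  TTTFTT
  TTF.FT
  TF...F
  TTF.FT
Step 3: 7 trees catch fire, 7 burn out
  TTTTTT
  T.T..T
  TTF.FT
  TF...F
  F.....
  TF...F

TTTTTT
T.T..T
TTF.FT
TF...F
F.....
TF...F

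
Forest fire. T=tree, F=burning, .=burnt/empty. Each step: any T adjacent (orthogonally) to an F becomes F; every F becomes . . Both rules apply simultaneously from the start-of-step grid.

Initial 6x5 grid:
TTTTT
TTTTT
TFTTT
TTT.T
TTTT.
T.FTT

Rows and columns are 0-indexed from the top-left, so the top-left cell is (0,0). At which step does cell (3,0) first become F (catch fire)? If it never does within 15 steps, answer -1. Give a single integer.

Step 1: cell (3,0)='T' (+6 fires, +2 burnt)
Step 2: cell (3,0)='F' (+9 fires, +6 burnt)
  -> target ignites at step 2
Step 3: cell (3,0)='.' (+5 fires, +9 burnt)
Step 4: cell (3,0)='.' (+4 fires, +5 burnt)
Step 5: cell (3,0)='.' (+1 fires, +4 burnt)
Step 6: cell (3,0)='.' (+0 fires, +1 burnt)
  fire out at step 6

2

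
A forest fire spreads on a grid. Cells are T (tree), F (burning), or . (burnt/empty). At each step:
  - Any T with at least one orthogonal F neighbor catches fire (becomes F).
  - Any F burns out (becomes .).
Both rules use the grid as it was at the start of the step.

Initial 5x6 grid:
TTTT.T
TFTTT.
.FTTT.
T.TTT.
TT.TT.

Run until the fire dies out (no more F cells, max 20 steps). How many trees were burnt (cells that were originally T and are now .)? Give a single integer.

Step 1: +4 fires, +2 burnt (F count now 4)
Step 2: +5 fires, +4 burnt (F count now 5)
Step 3: +4 fires, +5 burnt (F count now 4)
Step 4: +2 fires, +4 burnt (F count now 2)
Step 5: +1 fires, +2 burnt (F count now 1)
Step 6: +0 fires, +1 burnt (F count now 0)
Fire out after step 6
Initially T: 20, now '.': 26
Total burnt (originally-T cells now '.'): 16

Answer: 16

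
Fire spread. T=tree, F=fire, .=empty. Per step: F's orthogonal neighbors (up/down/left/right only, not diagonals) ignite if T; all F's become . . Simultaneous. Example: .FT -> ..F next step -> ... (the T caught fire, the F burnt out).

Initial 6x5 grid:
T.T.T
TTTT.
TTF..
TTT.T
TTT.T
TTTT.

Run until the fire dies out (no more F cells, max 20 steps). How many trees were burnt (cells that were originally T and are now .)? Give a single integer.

Answer: 18

Derivation:
Step 1: +3 fires, +1 burnt (F count now 3)
Step 2: +6 fires, +3 burnt (F count now 6)
Step 3: +4 fires, +6 burnt (F count now 4)
Step 4: +4 fires, +4 burnt (F count now 4)
Step 5: +1 fires, +4 burnt (F count now 1)
Step 6: +0 fires, +1 burnt (F count now 0)
Fire out after step 6
Initially T: 21, now '.': 27
Total burnt (originally-T cells now '.'): 18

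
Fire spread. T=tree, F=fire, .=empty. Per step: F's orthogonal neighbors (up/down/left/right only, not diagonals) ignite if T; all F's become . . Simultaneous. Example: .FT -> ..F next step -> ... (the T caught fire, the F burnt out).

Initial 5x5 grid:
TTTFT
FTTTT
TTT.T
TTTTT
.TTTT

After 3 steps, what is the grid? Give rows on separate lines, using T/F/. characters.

Step 1: 6 trees catch fire, 2 burn out
  FTF.F
  .FTFT
  FTT.T
  TTTTT
  .TTTT
Step 2: 5 trees catch fire, 6 burn out
  .F...
  ..F.F
  .FT.T
  FTTTT
  .TTTT
Step 3: 3 trees catch fire, 5 burn out
  .....
  .....
  ..F.F
  .FTTT
  .TTTT

.....
.....
..F.F
.FTTT
.TTTT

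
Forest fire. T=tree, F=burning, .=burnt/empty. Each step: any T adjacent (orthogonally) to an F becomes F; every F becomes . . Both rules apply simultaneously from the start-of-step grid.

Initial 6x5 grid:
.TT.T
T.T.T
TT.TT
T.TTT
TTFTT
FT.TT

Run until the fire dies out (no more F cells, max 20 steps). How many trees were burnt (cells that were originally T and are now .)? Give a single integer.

Step 1: +5 fires, +2 burnt (F count now 5)
Step 2: +4 fires, +5 burnt (F count now 4)
Step 3: +4 fires, +4 burnt (F count now 4)
Step 4: +3 fires, +4 burnt (F count now 3)
Step 5: +1 fires, +3 burnt (F count now 1)
Step 6: +1 fires, +1 burnt (F count now 1)
Step 7: +0 fires, +1 burnt (F count now 0)
Fire out after step 7
Initially T: 21, now '.': 27
Total burnt (originally-T cells now '.'): 18

Answer: 18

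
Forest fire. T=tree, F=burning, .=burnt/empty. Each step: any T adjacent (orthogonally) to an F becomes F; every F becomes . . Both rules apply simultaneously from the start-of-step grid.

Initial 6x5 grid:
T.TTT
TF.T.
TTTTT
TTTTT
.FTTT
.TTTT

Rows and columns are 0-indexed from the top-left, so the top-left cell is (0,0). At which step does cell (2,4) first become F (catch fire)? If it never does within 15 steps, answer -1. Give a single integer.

Step 1: cell (2,4)='T' (+5 fires, +2 burnt)
Step 2: cell (2,4)='T' (+7 fires, +5 burnt)
Step 3: cell (2,4)='T' (+4 fires, +7 burnt)
Step 4: cell (2,4)='F' (+4 fires, +4 burnt)
  -> target ignites at step 4
Step 5: cell (2,4)='.' (+1 fires, +4 burnt)
Step 6: cell (2,4)='.' (+2 fires, +1 burnt)
Step 7: cell (2,4)='.' (+0 fires, +2 burnt)
  fire out at step 7

4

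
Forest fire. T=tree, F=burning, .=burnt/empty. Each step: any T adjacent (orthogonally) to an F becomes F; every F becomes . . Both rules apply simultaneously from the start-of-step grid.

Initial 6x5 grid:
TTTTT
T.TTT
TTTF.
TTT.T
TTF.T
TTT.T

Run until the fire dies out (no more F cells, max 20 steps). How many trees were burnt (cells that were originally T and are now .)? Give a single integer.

Step 1: +5 fires, +2 burnt (F count now 5)
Step 2: +7 fires, +5 burnt (F count now 7)
Step 3: +5 fires, +7 burnt (F count now 5)
Step 4: +2 fires, +5 burnt (F count now 2)
Step 5: +1 fires, +2 burnt (F count now 1)
Step 6: +0 fires, +1 burnt (F count now 0)
Fire out after step 6
Initially T: 23, now '.': 27
Total burnt (originally-T cells now '.'): 20

Answer: 20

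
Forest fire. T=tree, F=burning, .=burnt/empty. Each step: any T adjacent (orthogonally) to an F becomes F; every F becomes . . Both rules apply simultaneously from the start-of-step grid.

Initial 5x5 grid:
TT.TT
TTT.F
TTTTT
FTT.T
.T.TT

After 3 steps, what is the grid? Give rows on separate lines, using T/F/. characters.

Step 1: 4 trees catch fire, 2 burn out
  TT.TF
  TTT..
  FTTTF
  .FT.T
  .T.TT
Step 2: 7 trees catch fire, 4 burn out
  TT.F.
  FTT..
  .FTF.
  ..F.F
  .F.TT
Step 3: 4 trees catch fire, 7 burn out
  FT...
  .FT..
  ..F..
  .....
  ...TF

FT...
.FT..
..F..
.....
...TF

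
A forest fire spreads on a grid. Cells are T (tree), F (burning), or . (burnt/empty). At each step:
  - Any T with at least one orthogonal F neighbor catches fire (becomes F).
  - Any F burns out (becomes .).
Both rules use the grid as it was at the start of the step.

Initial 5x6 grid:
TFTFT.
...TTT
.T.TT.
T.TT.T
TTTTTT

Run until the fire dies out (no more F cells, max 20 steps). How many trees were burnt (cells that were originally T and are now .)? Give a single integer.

Step 1: +4 fires, +2 burnt (F count now 4)
Step 2: +2 fires, +4 burnt (F count now 2)
Step 3: +3 fires, +2 burnt (F count now 3)
Step 4: +2 fires, +3 burnt (F count now 2)
Step 5: +2 fires, +2 burnt (F count now 2)
Step 6: +2 fires, +2 burnt (F count now 2)
Step 7: +2 fires, +2 burnt (F count now 2)
Step 8: +1 fires, +2 burnt (F count now 1)
Step 9: +0 fires, +1 burnt (F count now 0)
Fire out after step 9
Initially T: 19, now '.': 29
Total burnt (originally-T cells now '.'): 18

Answer: 18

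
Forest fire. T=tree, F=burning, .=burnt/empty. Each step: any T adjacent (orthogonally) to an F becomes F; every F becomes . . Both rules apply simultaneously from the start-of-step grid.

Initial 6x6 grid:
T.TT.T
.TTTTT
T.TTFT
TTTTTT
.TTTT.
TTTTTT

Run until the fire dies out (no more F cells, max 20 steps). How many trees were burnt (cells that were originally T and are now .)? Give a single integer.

Step 1: +4 fires, +1 burnt (F count now 4)
Step 2: +6 fires, +4 burnt (F count now 6)
Step 3: +6 fires, +6 burnt (F count now 6)
Step 4: +6 fires, +6 burnt (F count now 6)
Step 5: +3 fires, +6 burnt (F count now 3)
Step 6: +2 fires, +3 burnt (F count now 2)
Step 7: +1 fires, +2 burnt (F count now 1)
Step 8: +0 fires, +1 burnt (F count now 0)
Fire out after step 8
Initially T: 29, now '.': 35
Total burnt (originally-T cells now '.'): 28

Answer: 28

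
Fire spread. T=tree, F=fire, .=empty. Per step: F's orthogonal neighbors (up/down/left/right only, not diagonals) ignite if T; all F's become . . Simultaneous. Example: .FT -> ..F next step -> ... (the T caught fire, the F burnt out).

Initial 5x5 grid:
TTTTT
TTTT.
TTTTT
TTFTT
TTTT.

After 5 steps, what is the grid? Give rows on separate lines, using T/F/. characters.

Step 1: 4 trees catch fire, 1 burn out
  TTTTT
  TTTT.
  TTFTT
  TF.FT
  TTFT.
Step 2: 7 trees catch fire, 4 burn out
  TTTTT
  TTFT.
  TF.FT
  F...F
  TF.F.
Step 3: 6 trees catch fire, 7 burn out
  TTFTT
  TF.F.
  F...F
  .....
  F....
Step 4: 3 trees catch fire, 6 burn out
  TF.FT
  F....
  .....
  .....
  .....
Step 5: 2 trees catch fire, 3 burn out
  F...F
  .....
  .....
  .....
  .....

F...F
.....
.....
.....
.....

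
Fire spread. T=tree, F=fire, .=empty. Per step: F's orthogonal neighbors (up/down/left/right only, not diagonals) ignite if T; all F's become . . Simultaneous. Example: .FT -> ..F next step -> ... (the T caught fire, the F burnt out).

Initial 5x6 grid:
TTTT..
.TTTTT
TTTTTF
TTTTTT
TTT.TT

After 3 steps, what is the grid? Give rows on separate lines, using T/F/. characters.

Step 1: 3 trees catch fire, 1 burn out
  TTTT..
  .TTTTF
  TTTTF.
  TTTTTF
  TTT.TT
Step 2: 4 trees catch fire, 3 burn out
  TTTT..
  .TTTF.
  TTTF..
  TTTTF.
  TTT.TF
Step 3: 4 trees catch fire, 4 burn out
  TTTT..
  .TTF..
  TTF...
  TTTF..
  TTT.F.

TTTT..
.TTF..
TTF...
TTTF..
TTT.F.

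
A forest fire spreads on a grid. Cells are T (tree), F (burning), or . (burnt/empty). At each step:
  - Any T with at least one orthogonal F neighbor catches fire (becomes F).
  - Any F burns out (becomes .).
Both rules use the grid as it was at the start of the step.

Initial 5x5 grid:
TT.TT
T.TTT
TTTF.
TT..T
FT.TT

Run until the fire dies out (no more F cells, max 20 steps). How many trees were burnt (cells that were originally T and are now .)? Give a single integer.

Step 1: +4 fires, +2 burnt (F count now 4)
Step 2: +6 fires, +4 burnt (F count now 6)
Step 3: +2 fires, +6 burnt (F count now 2)
Step 4: +1 fires, +2 burnt (F count now 1)
Step 5: +1 fires, +1 burnt (F count now 1)
Step 6: +0 fires, +1 burnt (F count now 0)
Fire out after step 6
Initially T: 17, now '.': 22
Total burnt (originally-T cells now '.'): 14

Answer: 14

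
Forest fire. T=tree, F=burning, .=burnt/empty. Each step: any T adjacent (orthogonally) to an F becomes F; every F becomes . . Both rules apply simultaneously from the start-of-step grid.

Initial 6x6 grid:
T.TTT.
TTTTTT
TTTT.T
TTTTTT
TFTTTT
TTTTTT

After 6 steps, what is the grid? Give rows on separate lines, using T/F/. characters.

Step 1: 4 trees catch fire, 1 burn out
  T.TTT.
  TTTTTT
  TTTT.T
  TFTTTT
  F.FTTT
  TFTTTT
Step 2: 6 trees catch fire, 4 burn out
  T.TTT.
  TTTTTT
  TFTT.T
  F.FTTT
  ...FTT
  F.FTTT
Step 3: 6 trees catch fire, 6 burn out
  T.TTT.
  TFTTTT
  F.FT.T
  ...FTT
  ....FT
  ...FTT
Step 4: 6 trees catch fire, 6 burn out
  T.TTT.
  F.FTTT
  ...F.T
  ....FT
  .....F
  ....FT
Step 5: 5 trees catch fire, 6 burn out
  F.FTT.
  ...FTT
  .....T
  .....F
  ......
  .....F
Step 6: 3 trees catch fire, 5 burn out
  ...FT.
  ....FT
  .....F
  ......
  ......
  ......

...FT.
....FT
.....F
......
......
......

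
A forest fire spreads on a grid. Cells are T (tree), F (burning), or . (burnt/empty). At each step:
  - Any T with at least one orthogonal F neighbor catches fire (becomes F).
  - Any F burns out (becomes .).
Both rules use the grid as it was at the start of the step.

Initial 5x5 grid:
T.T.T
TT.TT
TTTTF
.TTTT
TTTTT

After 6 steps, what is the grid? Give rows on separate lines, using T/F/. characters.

Step 1: 3 trees catch fire, 1 burn out
  T.T.T
  TT.TF
  TTTF.
  .TTTF
  TTTTT
Step 2: 5 trees catch fire, 3 burn out
  T.T.F
  TT.F.
  TTF..
  .TTF.
  TTTTF
Step 3: 3 trees catch fire, 5 burn out
  T.T..
  TT...
  TF...
  .TF..
  TTTF.
Step 4: 4 trees catch fire, 3 burn out
  T.T..
  TF...
  F....
  .F...
  TTF..
Step 5: 2 trees catch fire, 4 burn out
  T.T..
  F....
  .....
  .....
  TF...
Step 6: 2 trees catch fire, 2 burn out
  F.T..
  .....
  .....
  .....
  F....

F.T..
.....
.....
.....
F....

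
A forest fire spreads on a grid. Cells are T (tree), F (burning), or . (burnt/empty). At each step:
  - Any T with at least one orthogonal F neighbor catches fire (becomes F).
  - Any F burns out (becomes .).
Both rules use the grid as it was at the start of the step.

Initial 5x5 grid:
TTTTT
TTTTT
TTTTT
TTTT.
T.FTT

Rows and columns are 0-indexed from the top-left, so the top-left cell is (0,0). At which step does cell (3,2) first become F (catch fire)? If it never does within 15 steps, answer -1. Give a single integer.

Step 1: cell (3,2)='F' (+2 fires, +1 burnt)
  -> target ignites at step 1
Step 2: cell (3,2)='.' (+4 fires, +2 burnt)
Step 3: cell (3,2)='.' (+4 fires, +4 burnt)
Step 4: cell (3,2)='.' (+6 fires, +4 burnt)
Step 5: cell (3,2)='.' (+4 fires, +6 burnt)
Step 6: cell (3,2)='.' (+2 fires, +4 burnt)
Step 7: cell (3,2)='.' (+0 fires, +2 burnt)
  fire out at step 7

1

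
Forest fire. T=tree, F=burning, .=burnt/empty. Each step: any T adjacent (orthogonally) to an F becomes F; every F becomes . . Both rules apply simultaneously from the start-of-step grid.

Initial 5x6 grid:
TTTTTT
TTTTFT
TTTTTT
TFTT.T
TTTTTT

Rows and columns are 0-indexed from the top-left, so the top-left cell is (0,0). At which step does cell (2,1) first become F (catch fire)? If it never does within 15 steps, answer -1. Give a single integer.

Step 1: cell (2,1)='F' (+8 fires, +2 burnt)
  -> target ignites at step 1
Step 2: cell (2,1)='.' (+11 fires, +8 burnt)
Step 3: cell (2,1)='.' (+5 fires, +11 burnt)
Step 4: cell (2,1)='.' (+3 fires, +5 burnt)
Step 5: cell (2,1)='.' (+0 fires, +3 burnt)
  fire out at step 5

1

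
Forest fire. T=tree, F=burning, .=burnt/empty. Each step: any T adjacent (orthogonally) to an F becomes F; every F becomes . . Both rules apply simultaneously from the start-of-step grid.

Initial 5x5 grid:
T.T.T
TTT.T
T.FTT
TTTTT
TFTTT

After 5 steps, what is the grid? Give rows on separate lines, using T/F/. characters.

Step 1: 6 trees catch fire, 2 burn out
  T.T.T
  TTF.T
  T..FT
  TFFTT
  F.FTT
Step 2: 6 trees catch fire, 6 burn out
  T.F.T
  TF..T
  T...F
  F..FT
  ...FT
Step 3: 5 trees catch fire, 6 burn out
  T...T
  F...F
  F....
  ....F
  ....F
Step 4: 2 trees catch fire, 5 burn out
  F...F
  .....
  .....
  .....
  .....
Step 5: 0 trees catch fire, 2 burn out
  .....
  .....
  .....
  .....
  .....

.....
.....
.....
.....
.....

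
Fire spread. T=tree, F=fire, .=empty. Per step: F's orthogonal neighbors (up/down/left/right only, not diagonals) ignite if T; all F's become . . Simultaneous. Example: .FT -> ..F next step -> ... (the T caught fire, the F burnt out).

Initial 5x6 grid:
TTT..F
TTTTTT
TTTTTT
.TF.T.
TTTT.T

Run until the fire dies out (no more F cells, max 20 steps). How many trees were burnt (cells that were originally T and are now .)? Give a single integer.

Step 1: +4 fires, +2 burnt (F count now 4)
Step 2: +7 fires, +4 burnt (F count now 7)
Step 3: +6 fires, +7 burnt (F count now 6)
Step 4: +3 fires, +6 burnt (F count now 3)
Step 5: +1 fires, +3 burnt (F count now 1)
Step 6: +0 fires, +1 burnt (F count now 0)
Fire out after step 6
Initially T: 22, now '.': 29
Total burnt (originally-T cells now '.'): 21

Answer: 21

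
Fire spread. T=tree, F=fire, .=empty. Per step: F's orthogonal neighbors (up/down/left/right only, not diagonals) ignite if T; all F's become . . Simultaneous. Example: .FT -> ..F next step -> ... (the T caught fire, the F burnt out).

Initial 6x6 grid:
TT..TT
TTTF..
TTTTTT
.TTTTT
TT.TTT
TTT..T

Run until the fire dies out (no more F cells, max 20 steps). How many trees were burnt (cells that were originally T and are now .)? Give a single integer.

Answer: 25

Derivation:
Step 1: +2 fires, +1 burnt (F count now 2)
Step 2: +4 fires, +2 burnt (F count now 4)
Step 3: +7 fires, +4 burnt (F count now 7)
Step 4: +5 fires, +7 burnt (F count now 5)
Step 5: +2 fires, +5 burnt (F count now 2)
Step 6: +3 fires, +2 burnt (F count now 3)
Step 7: +2 fires, +3 burnt (F count now 2)
Step 8: +0 fires, +2 burnt (F count now 0)
Fire out after step 8
Initially T: 27, now '.': 34
Total burnt (originally-T cells now '.'): 25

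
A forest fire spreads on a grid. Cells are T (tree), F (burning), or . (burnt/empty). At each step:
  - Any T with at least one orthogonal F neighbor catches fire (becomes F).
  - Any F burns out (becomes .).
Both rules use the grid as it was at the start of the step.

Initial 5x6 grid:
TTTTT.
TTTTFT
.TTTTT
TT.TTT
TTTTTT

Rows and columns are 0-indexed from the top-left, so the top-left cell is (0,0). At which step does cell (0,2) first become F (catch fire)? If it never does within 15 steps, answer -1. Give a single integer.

Step 1: cell (0,2)='T' (+4 fires, +1 burnt)
Step 2: cell (0,2)='T' (+5 fires, +4 burnt)
Step 3: cell (0,2)='F' (+6 fires, +5 burnt)
  -> target ignites at step 3
Step 4: cell (0,2)='.' (+5 fires, +6 burnt)
Step 5: cell (0,2)='.' (+3 fires, +5 burnt)
Step 6: cell (0,2)='.' (+2 fires, +3 burnt)
Step 7: cell (0,2)='.' (+1 fires, +2 burnt)
Step 8: cell (0,2)='.' (+0 fires, +1 burnt)
  fire out at step 8

3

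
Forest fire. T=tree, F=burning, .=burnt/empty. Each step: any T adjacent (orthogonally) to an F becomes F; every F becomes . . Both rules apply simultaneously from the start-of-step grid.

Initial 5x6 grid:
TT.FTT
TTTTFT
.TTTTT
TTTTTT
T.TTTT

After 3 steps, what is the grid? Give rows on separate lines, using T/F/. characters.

Step 1: 4 trees catch fire, 2 burn out
  TT..FT
  TTTF.F
  .TTTFT
  TTTTTT
  T.TTTT
Step 2: 5 trees catch fire, 4 burn out
  TT...F
  TTF...
  .TTF.F
  TTTTFT
  T.TTTT
Step 3: 5 trees catch fire, 5 burn out
  TT....
  TF....
  .TF...
  TTTF.F
  T.TTFT

TT....
TF....
.TF...
TTTF.F
T.TTFT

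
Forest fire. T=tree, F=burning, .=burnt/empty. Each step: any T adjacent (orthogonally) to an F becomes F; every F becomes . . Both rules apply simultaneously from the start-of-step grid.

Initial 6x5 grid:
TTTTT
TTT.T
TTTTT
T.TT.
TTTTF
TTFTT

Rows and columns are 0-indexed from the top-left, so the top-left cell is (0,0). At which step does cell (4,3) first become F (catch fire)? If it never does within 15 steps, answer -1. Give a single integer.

Step 1: cell (4,3)='F' (+5 fires, +2 burnt)
  -> target ignites at step 1
Step 2: cell (4,3)='.' (+4 fires, +5 burnt)
Step 3: cell (4,3)='.' (+3 fires, +4 burnt)
Step 4: cell (4,3)='.' (+4 fires, +3 burnt)
Step 5: cell (4,3)='.' (+4 fires, +4 burnt)
Step 6: cell (4,3)='.' (+4 fires, +4 burnt)
Step 7: cell (4,3)='.' (+1 fires, +4 burnt)
Step 8: cell (4,3)='.' (+0 fires, +1 burnt)
  fire out at step 8

1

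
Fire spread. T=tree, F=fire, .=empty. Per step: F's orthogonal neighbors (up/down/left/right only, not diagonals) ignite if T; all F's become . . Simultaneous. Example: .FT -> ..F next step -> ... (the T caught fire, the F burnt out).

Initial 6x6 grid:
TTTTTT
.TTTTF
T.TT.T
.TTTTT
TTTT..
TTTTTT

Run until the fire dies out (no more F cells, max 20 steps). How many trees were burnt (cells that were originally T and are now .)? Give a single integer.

Step 1: +3 fires, +1 burnt (F count now 3)
Step 2: +3 fires, +3 burnt (F count now 3)
Step 3: +4 fires, +3 burnt (F count now 4)
Step 4: +4 fires, +4 burnt (F count now 4)
Step 5: +3 fires, +4 burnt (F count now 3)
Step 6: +4 fires, +3 burnt (F count now 4)
Step 7: +3 fires, +4 burnt (F count now 3)
Step 8: +3 fires, +3 burnt (F count now 3)
Step 9: +1 fires, +3 burnt (F count now 1)
Step 10: +0 fires, +1 burnt (F count now 0)
Fire out after step 10
Initially T: 29, now '.': 35
Total burnt (originally-T cells now '.'): 28

Answer: 28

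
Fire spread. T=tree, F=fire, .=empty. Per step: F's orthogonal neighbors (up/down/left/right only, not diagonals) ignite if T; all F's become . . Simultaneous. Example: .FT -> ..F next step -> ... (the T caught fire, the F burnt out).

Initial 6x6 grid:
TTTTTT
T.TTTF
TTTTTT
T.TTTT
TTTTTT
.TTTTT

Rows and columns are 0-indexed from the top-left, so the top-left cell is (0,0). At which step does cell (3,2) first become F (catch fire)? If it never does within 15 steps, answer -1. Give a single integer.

Step 1: cell (3,2)='T' (+3 fires, +1 burnt)
Step 2: cell (3,2)='T' (+4 fires, +3 burnt)
Step 3: cell (3,2)='T' (+5 fires, +4 burnt)
Step 4: cell (3,2)='T' (+5 fires, +5 burnt)
Step 5: cell (3,2)='F' (+5 fires, +5 burnt)
  -> target ignites at step 5
Step 6: cell (3,2)='.' (+4 fires, +5 burnt)
Step 7: cell (3,2)='.' (+4 fires, +4 burnt)
Step 8: cell (3,2)='.' (+2 fires, +4 burnt)
Step 9: cell (3,2)='.' (+0 fires, +2 burnt)
  fire out at step 9

5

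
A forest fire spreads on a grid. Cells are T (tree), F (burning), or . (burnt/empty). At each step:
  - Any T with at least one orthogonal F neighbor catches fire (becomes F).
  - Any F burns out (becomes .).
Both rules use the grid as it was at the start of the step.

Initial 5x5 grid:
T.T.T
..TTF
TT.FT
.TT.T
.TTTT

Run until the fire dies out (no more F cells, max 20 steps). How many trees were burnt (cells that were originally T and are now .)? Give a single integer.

Answer: 14

Derivation:
Step 1: +3 fires, +2 burnt (F count now 3)
Step 2: +2 fires, +3 burnt (F count now 2)
Step 3: +2 fires, +2 burnt (F count now 2)
Step 4: +1 fires, +2 burnt (F count now 1)
Step 5: +1 fires, +1 burnt (F count now 1)
Step 6: +2 fires, +1 burnt (F count now 2)
Step 7: +1 fires, +2 burnt (F count now 1)
Step 8: +1 fires, +1 burnt (F count now 1)
Step 9: +1 fires, +1 burnt (F count now 1)
Step 10: +0 fires, +1 burnt (F count now 0)
Fire out after step 10
Initially T: 15, now '.': 24
Total burnt (originally-T cells now '.'): 14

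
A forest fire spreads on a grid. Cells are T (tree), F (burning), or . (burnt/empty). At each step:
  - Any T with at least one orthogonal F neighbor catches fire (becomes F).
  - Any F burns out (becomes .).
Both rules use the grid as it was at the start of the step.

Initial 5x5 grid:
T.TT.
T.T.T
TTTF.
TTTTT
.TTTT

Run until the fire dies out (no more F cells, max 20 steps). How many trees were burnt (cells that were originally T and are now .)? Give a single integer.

Answer: 17

Derivation:
Step 1: +2 fires, +1 burnt (F count now 2)
Step 2: +5 fires, +2 burnt (F count now 5)
Step 3: +5 fires, +5 burnt (F count now 5)
Step 4: +4 fires, +5 burnt (F count now 4)
Step 5: +1 fires, +4 burnt (F count now 1)
Step 6: +0 fires, +1 burnt (F count now 0)
Fire out after step 6
Initially T: 18, now '.': 24
Total burnt (originally-T cells now '.'): 17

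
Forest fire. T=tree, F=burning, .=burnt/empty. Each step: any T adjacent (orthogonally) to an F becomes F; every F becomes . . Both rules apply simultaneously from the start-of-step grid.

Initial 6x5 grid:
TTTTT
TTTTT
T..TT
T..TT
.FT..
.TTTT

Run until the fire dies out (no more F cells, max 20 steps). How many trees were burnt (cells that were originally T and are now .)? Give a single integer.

Step 1: +2 fires, +1 burnt (F count now 2)
Step 2: +1 fires, +2 burnt (F count now 1)
Step 3: +1 fires, +1 burnt (F count now 1)
Step 4: +1 fires, +1 burnt (F count now 1)
Step 5: +0 fires, +1 burnt (F count now 0)
Fire out after step 5
Initially T: 21, now '.': 14
Total burnt (originally-T cells now '.'): 5

Answer: 5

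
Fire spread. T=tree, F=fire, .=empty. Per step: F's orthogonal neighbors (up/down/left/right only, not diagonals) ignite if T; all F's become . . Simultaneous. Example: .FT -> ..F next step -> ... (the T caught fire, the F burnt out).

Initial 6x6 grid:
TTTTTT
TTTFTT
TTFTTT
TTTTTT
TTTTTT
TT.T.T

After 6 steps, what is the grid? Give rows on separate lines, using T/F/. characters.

Step 1: 6 trees catch fire, 2 burn out
  TTTFTT
  TTF.FT
  TF.FTT
  TTFTTT
  TTTTTT
  TT.T.T
Step 2: 9 trees catch fire, 6 burn out
  TTF.FT
  TF...F
  F...FT
  TF.FTT
  TTFTTT
  TT.T.T
Step 3: 8 trees catch fire, 9 burn out
  TF...F
  F.....
  .....F
  F...FT
  TF.FTT
  TT.T.T
Step 4: 6 trees catch fire, 8 burn out
  F.....
  ......
  ......
  .....F
  F...FT
  TF.F.T
Step 5: 2 trees catch fire, 6 burn out
  ......
  ......
  ......
  ......
  .....F
  F....T
Step 6: 1 trees catch fire, 2 burn out
  ......
  ......
  ......
  ......
  ......
  .....F

......
......
......
......
......
.....F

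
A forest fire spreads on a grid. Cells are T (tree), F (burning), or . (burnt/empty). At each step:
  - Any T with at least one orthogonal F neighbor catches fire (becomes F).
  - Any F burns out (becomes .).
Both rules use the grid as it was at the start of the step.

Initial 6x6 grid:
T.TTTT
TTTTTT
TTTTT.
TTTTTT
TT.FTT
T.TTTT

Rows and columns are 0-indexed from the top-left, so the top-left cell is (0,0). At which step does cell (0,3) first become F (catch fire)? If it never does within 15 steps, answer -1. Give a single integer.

Step 1: cell (0,3)='T' (+3 fires, +1 burnt)
Step 2: cell (0,3)='T' (+6 fires, +3 burnt)
Step 3: cell (0,3)='T' (+6 fires, +6 burnt)
Step 4: cell (0,3)='F' (+6 fires, +6 burnt)
  -> target ignites at step 4
Step 5: cell (0,3)='.' (+6 fires, +6 burnt)
Step 6: cell (0,3)='.' (+3 fires, +6 burnt)
Step 7: cell (0,3)='.' (+1 fires, +3 burnt)
Step 8: cell (0,3)='.' (+0 fires, +1 burnt)
  fire out at step 8

4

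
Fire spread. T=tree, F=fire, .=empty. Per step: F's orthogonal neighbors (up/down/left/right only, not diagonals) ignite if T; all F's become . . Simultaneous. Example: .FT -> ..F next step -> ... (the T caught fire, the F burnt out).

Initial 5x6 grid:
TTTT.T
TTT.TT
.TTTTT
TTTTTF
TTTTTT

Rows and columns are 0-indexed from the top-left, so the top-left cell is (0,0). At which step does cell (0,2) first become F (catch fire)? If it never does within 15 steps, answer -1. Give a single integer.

Step 1: cell (0,2)='T' (+3 fires, +1 burnt)
Step 2: cell (0,2)='T' (+4 fires, +3 burnt)
Step 3: cell (0,2)='T' (+5 fires, +4 burnt)
Step 4: cell (0,2)='T' (+3 fires, +5 burnt)
Step 5: cell (0,2)='T' (+4 fires, +3 burnt)
Step 6: cell (0,2)='F' (+3 fires, +4 burnt)
  -> target ignites at step 6
Step 7: cell (0,2)='.' (+3 fires, +3 burnt)
Step 8: cell (0,2)='.' (+1 fires, +3 burnt)
Step 9: cell (0,2)='.' (+0 fires, +1 burnt)
  fire out at step 9

6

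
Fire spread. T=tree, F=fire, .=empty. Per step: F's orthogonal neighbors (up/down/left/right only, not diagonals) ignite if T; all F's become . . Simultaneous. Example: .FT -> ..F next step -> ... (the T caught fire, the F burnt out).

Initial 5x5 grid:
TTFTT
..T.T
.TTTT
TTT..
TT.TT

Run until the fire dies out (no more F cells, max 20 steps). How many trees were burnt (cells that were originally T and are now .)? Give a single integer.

Answer: 15

Derivation:
Step 1: +3 fires, +1 burnt (F count now 3)
Step 2: +3 fires, +3 burnt (F count now 3)
Step 3: +4 fires, +3 burnt (F count now 4)
Step 4: +2 fires, +4 burnt (F count now 2)
Step 5: +2 fires, +2 burnt (F count now 2)
Step 6: +1 fires, +2 burnt (F count now 1)
Step 7: +0 fires, +1 burnt (F count now 0)
Fire out after step 7
Initially T: 17, now '.': 23
Total burnt (originally-T cells now '.'): 15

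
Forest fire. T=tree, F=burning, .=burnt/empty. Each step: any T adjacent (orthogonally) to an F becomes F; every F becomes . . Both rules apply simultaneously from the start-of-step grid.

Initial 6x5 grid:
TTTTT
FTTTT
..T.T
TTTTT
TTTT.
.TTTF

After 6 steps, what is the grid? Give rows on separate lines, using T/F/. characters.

Step 1: 3 trees catch fire, 2 burn out
  FTTTT
  .FTTT
  ..T.T
  TTTTT
  TTTT.
  .TTF.
Step 2: 4 trees catch fire, 3 burn out
  .FTTT
  ..FTT
  ..T.T
  TTTTT
  TTTF.
  .TF..
Step 3: 6 trees catch fire, 4 burn out
  ..FTT
  ...FT
  ..F.T
  TTTFT
  TTF..
  .F...
Step 4: 5 trees catch fire, 6 burn out
  ...FT
  ....F
  ....T
  TTF.F
  TF...
  .....
Step 5: 4 trees catch fire, 5 burn out
  ....F
  .....
  ....F
  TF...
  F....
  .....
Step 6: 1 trees catch fire, 4 burn out
  .....
  .....
  .....
  F....
  .....
  .....

.....
.....
.....
F....
.....
.....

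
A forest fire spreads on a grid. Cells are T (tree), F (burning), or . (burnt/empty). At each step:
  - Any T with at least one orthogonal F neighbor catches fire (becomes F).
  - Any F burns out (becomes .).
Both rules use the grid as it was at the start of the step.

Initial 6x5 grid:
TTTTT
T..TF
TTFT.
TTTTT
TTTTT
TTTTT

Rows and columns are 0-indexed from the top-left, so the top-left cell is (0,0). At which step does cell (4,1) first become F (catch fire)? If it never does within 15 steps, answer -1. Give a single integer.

Step 1: cell (4,1)='T' (+5 fires, +2 burnt)
Step 2: cell (4,1)='T' (+5 fires, +5 burnt)
Step 3: cell (4,1)='F' (+7 fires, +5 burnt)
  -> target ignites at step 3
Step 4: cell (4,1)='.' (+6 fires, +7 burnt)
Step 5: cell (4,1)='.' (+2 fires, +6 burnt)
Step 6: cell (4,1)='.' (+0 fires, +2 burnt)
  fire out at step 6

3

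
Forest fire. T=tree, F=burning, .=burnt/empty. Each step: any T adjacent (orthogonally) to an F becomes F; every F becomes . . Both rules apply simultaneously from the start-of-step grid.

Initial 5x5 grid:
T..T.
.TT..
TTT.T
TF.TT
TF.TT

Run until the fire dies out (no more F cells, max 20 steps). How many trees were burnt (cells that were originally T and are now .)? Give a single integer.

Answer: 7

Derivation:
Step 1: +3 fires, +2 burnt (F count now 3)
Step 2: +3 fires, +3 burnt (F count now 3)
Step 3: +1 fires, +3 burnt (F count now 1)
Step 4: +0 fires, +1 burnt (F count now 0)
Fire out after step 4
Initially T: 14, now '.': 18
Total burnt (originally-T cells now '.'): 7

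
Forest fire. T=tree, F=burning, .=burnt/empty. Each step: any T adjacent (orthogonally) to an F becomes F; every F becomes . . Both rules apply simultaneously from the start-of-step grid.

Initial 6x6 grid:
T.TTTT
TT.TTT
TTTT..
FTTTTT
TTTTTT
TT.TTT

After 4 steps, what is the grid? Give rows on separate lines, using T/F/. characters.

Step 1: 3 trees catch fire, 1 burn out
  T.TTTT
  TT.TTT
  FTTT..
  .FTTTT
  FTTTTT
  TT.TTT
Step 2: 5 trees catch fire, 3 burn out
  T.TTTT
  FT.TTT
  .FTT..
  ..FTTT
  .FTTTT
  FT.TTT
Step 3: 6 trees catch fire, 5 burn out
  F.TTTT
  .F.TTT
  ..FT..
  ...FTT
  ..FTTT
  .F.TTT
Step 4: 3 trees catch fire, 6 burn out
  ..TTTT
  ...TTT
  ...F..
  ....FT
  ...FTT
  ...TTT

..TTTT
...TTT
...F..
....FT
...FTT
...TTT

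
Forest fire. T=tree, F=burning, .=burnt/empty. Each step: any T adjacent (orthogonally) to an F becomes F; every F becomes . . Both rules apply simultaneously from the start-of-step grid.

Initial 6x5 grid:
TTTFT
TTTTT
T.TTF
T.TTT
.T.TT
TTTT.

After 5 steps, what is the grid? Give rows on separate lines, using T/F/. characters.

Step 1: 6 trees catch fire, 2 burn out
  TTF.F
  TTTFF
  T.TF.
  T.TTF
  .T.TT
  TTTT.
Step 2: 5 trees catch fire, 6 burn out
  TF...
  TTF..
  T.F..
  T.TF.
  .T.TF
  TTTT.
Step 3: 4 trees catch fire, 5 burn out
  F....
  TF...
  T....
  T.F..
  .T.F.
  TTTT.
Step 4: 2 trees catch fire, 4 burn out
  .....
  F....
  T....
  T....
  .T...
  TTTF.
Step 5: 2 trees catch fire, 2 burn out
  .....
  .....
  F....
  T....
  .T...
  TTF..

.....
.....
F....
T....
.T...
TTF..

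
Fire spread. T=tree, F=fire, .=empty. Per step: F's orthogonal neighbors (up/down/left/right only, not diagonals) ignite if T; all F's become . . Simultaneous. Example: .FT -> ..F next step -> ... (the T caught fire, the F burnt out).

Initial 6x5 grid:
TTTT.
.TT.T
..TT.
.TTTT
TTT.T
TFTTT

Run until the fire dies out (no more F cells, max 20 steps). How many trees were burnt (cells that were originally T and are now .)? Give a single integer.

Step 1: +3 fires, +1 burnt (F count now 3)
Step 2: +4 fires, +3 burnt (F count now 4)
Step 3: +2 fires, +4 burnt (F count now 2)
Step 4: +3 fires, +2 burnt (F count now 3)
Step 5: +3 fires, +3 burnt (F count now 3)
Step 6: +2 fires, +3 burnt (F count now 2)
Step 7: +2 fires, +2 burnt (F count now 2)
Step 8: +1 fires, +2 burnt (F count now 1)
Step 9: +0 fires, +1 burnt (F count now 0)
Fire out after step 9
Initially T: 21, now '.': 29
Total burnt (originally-T cells now '.'): 20

Answer: 20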